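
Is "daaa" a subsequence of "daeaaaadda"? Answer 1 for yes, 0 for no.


Check if "daaa" is a subsequence of "daeaaaadda"
Greedy scan:
  Position 0 ('d'): matches sub[0] = 'd'
  Position 1 ('a'): matches sub[1] = 'a'
  Position 2 ('e'): no match needed
  Position 3 ('a'): matches sub[2] = 'a'
  Position 4 ('a'): matches sub[3] = 'a'
  Position 5 ('a'): no match needed
  Position 6 ('a'): no match needed
  Position 7 ('d'): no match needed
  Position 8 ('d'): no match needed
  Position 9 ('a'): no match needed
All 4 characters matched => is a subsequence

1


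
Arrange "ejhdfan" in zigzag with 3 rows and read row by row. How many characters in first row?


Zigzag "ejhdfan" into 3 rows:
Placing characters:
  'e' => row 0
  'j' => row 1
  'h' => row 2
  'd' => row 1
  'f' => row 0
  'a' => row 1
  'n' => row 2
Rows:
  Row 0: "ef"
  Row 1: "jda"
  Row 2: "hn"
First row length: 2

2


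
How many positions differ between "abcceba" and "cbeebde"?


Comparing "abcceba" and "cbeebde" position by position:
  Position 0: 'a' vs 'c' => DIFFER
  Position 1: 'b' vs 'b' => same
  Position 2: 'c' vs 'e' => DIFFER
  Position 3: 'c' vs 'e' => DIFFER
  Position 4: 'e' vs 'b' => DIFFER
  Position 5: 'b' vs 'd' => DIFFER
  Position 6: 'a' vs 'e' => DIFFER
Positions that differ: 6

6


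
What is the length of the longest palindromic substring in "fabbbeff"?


Input: "fabbbeff"
Checking substrings for palindromes:
  [2:5] "bbb" (len 3) => palindrome
  [2:4] "bb" (len 2) => palindrome
  [3:5] "bb" (len 2) => palindrome
  [6:8] "ff" (len 2) => palindrome
Longest palindromic substring: "bbb" with length 3

3


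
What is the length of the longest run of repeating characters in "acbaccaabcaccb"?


Input: "acbaccaabcaccb"
Scanning for longest run:
  Position 1 ('c'): new char, reset run to 1
  Position 2 ('b'): new char, reset run to 1
  Position 3 ('a'): new char, reset run to 1
  Position 4 ('c'): new char, reset run to 1
  Position 5 ('c'): continues run of 'c', length=2
  Position 6 ('a'): new char, reset run to 1
  Position 7 ('a'): continues run of 'a', length=2
  Position 8 ('b'): new char, reset run to 1
  Position 9 ('c'): new char, reset run to 1
  Position 10 ('a'): new char, reset run to 1
  Position 11 ('c'): new char, reset run to 1
  Position 12 ('c'): continues run of 'c', length=2
  Position 13 ('b'): new char, reset run to 1
Longest run: 'c' with length 2

2


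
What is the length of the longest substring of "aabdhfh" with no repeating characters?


Input: "aabdhfh"
Sliding window (track last position of each char):
  Position 0 ('a'): window [0,0] length 1 -- new best
  Position 1 ('a'): repeat (last at 0), move window start to 1
  Position 1 ('a'): window [1,1] length 1
  Position 2 ('b'): window [1,2] length 2 -- new best
  Position 3 ('d'): window [1,3] length 3 -- new best
  Position 4 ('h'): window [1,4] length 4 -- new best
  Position 5 ('f'): window [1,5] length 5 -- new best
  Position 6 ('h'): repeat (last at 4), move window start to 5
  Position 6 ('h'): window [5,6] length 2
Longest substring with no repeats: "abdhf" with length 5

5


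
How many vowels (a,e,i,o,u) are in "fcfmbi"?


Input: fcfmbi
Checking each character:
  'f' at position 0: consonant
  'c' at position 1: consonant
  'f' at position 2: consonant
  'm' at position 3: consonant
  'b' at position 4: consonant
  'i' at position 5: vowel (running total: 1)
Total vowels: 1

1


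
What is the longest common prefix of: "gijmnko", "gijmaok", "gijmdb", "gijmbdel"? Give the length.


Words: gijmnko, gijmaok, gijmdb, gijmbdel
  Position 0: all 'g' => match
  Position 1: all 'i' => match
  Position 2: all 'j' => match
  Position 3: all 'm' => match
  Position 4: ('n', 'a', 'd', 'b') => mismatch, stop
LCP = "gijm" (length 4)

4


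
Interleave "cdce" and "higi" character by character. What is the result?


Interleaving "cdce" and "higi":
  Position 0: 'c' from first, 'h' from second => "ch"
  Position 1: 'd' from first, 'i' from second => "di"
  Position 2: 'c' from first, 'g' from second => "cg"
  Position 3: 'e' from first, 'i' from second => "ei"
Result: chdicgei

chdicgei


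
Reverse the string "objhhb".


Input: objhhb
Reading characters right to left:
  Position 5: 'b'
  Position 4: 'h'
  Position 3: 'h'
  Position 2: 'j'
  Position 1: 'b'
  Position 0: 'o'
Reversed: bhhjbo

bhhjbo


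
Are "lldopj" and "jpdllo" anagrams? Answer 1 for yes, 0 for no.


Strings: "lldopj", "jpdllo"
Sorted first:  djllop
Sorted second: djllop
Sorted forms match => anagrams

1


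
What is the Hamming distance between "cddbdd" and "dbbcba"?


Comparing "cddbdd" and "dbbcba" position by position:
  Position 0: 'c' vs 'd' => differ
  Position 1: 'd' vs 'b' => differ
  Position 2: 'd' vs 'b' => differ
  Position 3: 'b' vs 'c' => differ
  Position 4: 'd' vs 'b' => differ
  Position 5: 'd' vs 'a' => differ
Total differences (Hamming distance): 6

6


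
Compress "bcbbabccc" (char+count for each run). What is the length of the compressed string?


Input: bcbbabccc
Runs:
  'b' x 1 => "b1"
  'c' x 1 => "c1"
  'b' x 2 => "b2"
  'a' x 1 => "a1"
  'b' x 1 => "b1"
  'c' x 3 => "c3"
Compressed: "b1c1b2a1b1c3"
Compressed length: 12

12


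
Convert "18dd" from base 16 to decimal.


Input: "18dd" in base 16
Positional expansion:
  Digit '1' (value 1) x 16^3 = 4096
  Digit '8' (value 8) x 16^2 = 2048
  Digit 'd' (value 13) x 16^1 = 208
  Digit 'd' (value 13) x 16^0 = 13
Sum = 6365

6365


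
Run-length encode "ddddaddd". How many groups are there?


Input: ddddaddd
Scanning for consecutive runs:
  Group 1: 'd' x 4 (positions 0-3)
  Group 2: 'a' x 1 (positions 4-4)
  Group 3: 'd' x 3 (positions 5-7)
Total groups: 3

3


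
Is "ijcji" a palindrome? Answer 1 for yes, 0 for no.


Input: ijcji
Reversed: ijcji
  Compare pos 0 ('i') with pos 4 ('i'): match
  Compare pos 1 ('j') with pos 3 ('j'): match
Result: palindrome

1


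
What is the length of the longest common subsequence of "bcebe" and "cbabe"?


LCS of "bcebe" and "cbabe"
DP table:
           c    b    a    b    e
      0    0    0    0    0    0
  b   0    0    1    1    1    1
  c   0    1    1    1    1    1
  e   0    1    1    1    1    2
  b   0    1    2    2    2    2
  e   0    1    2    2    2    3
LCS length = dp[5][5] = 3

3


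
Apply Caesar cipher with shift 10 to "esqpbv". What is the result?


Caesar cipher: shift "esqpbv" by 10
  'e' (pos 4) + 10 = pos 14 = 'o'
  's' (pos 18) + 10 = pos 2 = 'c'
  'q' (pos 16) + 10 = pos 0 = 'a'
  'p' (pos 15) + 10 = pos 25 = 'z'
  'b' (pos 1) + 10 = pos 11 = 'l'
  'v' (pos 21) + 10 = pos 5 = 'f'
Result: ocazlf

ocazlf


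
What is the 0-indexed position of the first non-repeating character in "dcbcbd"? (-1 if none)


Input: dcbcbd
Character frequencies:
  'b': 2
  'c': 2
  'd': 2
Scanning left to right for freq == 1:
  Position 0 ('d'): freq=2, skip
  Position 1 ('c'): freq=2, skip
  Position 2 ('b'): freq=2, skip
  Position 3 ('c'): freq=2, skip
  Position 4 ('b'): freq=2, skip
  Position 5 ('d'): freq=2, skip
  No unique character found => answer = -1

-1


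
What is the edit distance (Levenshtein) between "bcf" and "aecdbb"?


Computing edit distance: "bcf" -> "aecdbb"
DP table:
           a    e    c    d    b    b
      0    1    2    3    4    5    6
  b   1    1    2    3    4    4    5
  c   2    2    2    2    3    4    5
  f   3    3    3    3    3    4    5
Edit distance = dp[3][6] = 5

5


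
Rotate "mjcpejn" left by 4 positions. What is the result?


Input: "mjcpejn", rotate left by 4
First 4 characters: "mjcp"
Remaining characters: "ejn"
Concatenate remaining + first: "ejn" + "mjcp" = "ejnmjcp"

ejnmjcp


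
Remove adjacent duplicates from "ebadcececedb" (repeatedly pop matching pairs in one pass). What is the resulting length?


Input: ebadcececedb
Stack-based adjacent duplicate removal:
  Read 'e': push. Stack: e
  Read 'b': push. Stack: eb
  Read 'a': push. Stack: eba
  Read 'd': push. Stack: ebad
  Read 'c': push. Stack: ebadc
  Read 'e': push. Stack: ebadce
  Read 'c': push. Stack: ebadcec
  Read 'e': push. Stack: ebadcece
  Read 'c': push. Stack: ebadcecec
  Read 'e': push. Stack: ebadcecece
  Read 'd': push. Stack: ebadcececed
  Read 'b': push. Stack: ebadcececedb
Final stack: "ebadcececedb" (length 12)

12


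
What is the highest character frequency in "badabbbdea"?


Input: badabbbdea
Character counts:
  'a': 3
  'b': 4
  'd': 2
  'e': 1
Maximum frequency: 4

4


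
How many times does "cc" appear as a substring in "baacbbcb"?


Searching for "cc" in "baacbbcb"
Scanning each position:
  Position 0: "ba" => no
  Position 1: "aa" => no
  Position 2: "ac" => no
  Position 3: "cb" => no
  Position 4: "bb" => no
  Position 5: "bc" => no
  Position 6: "cb" => no
Total occurrences: 0

0


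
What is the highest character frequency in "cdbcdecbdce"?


Input: cdbcdecbdce
Character counts:
  'b': 2
  'c': 4
  'd': 3
  'e': 2
Maximum frequency: 4

4


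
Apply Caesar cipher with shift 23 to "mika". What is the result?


Caesar cipher: shift "mika" by 23
  'm' (pos 12) + 23 = pos 9 = 'j'
  'i' (pos 8) + 23 = pos 5 = 'f'
  'k' (pos 10) + 23 = pos 7 = 'h'
  'a' (pos 0) + 23 = pos 23 = 'x'
Result: jfhx

jfhx


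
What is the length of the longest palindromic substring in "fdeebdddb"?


Input: "fdeebdddb"
Checking substrings for palindromes:
  [4:9] "bdddb" (len 5) => palindrome
  [5:8] "ddd" (len 3) => palindrome
  [2:4] "ee" (len 2) => palindrome
  [5:7] "dd" (len 2) => palindrome
  [6:8] "dd" (len 2) => palindrome
Longest palindromic substring: "bdddb" with length 5

5


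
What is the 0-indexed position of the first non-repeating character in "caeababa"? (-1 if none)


Input: caeababa
Character frequencies:
  'a': 4
  'b': 2
  'c': 1
  'e': 1
Scanning left to right for freq == 1:
  Position 0 ('c'): unique! => answer = 0

0


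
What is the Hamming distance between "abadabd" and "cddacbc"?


Comparing "abadabd" and "cddacbc" position by position:
  Position 0: 'a' vs 'c' => differ
  Position 1: 'b' vs 'd' => differ
  Position 2: 'a' vs 'd' => differ
  Position 3: 'd' vs 'a' => differ
  Position 4: 'a' vs 'c' => differ
  Position 5: 'b' vs 'b' => same
  Position 6: 'd' vs 'c' => differ
Total differences (Hamming distance): 6

6


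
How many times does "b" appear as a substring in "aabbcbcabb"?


Searching for "b" in "aabbcbcabb"
Scanning each position:
  Position 0: "a" => no
  Position 1: "a" => no
  Position 2: "b" => MATCH
  Position 3: "b" => MATCH
  Position 4: "c" => no
  Position 5: "b" => MATCH
  Position 6: "c" => no
  Position 7: "a" => no
  Position 8: "b" => MATCH
  Position 9: "b" => MATCH
Total occurrences: 5

5


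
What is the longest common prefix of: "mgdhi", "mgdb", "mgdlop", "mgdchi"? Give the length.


Words: mgdhi, mgdb, mgdlop, mgdchi
  Position 0: all 'm' => match
  Position 1: all 'g' => match
  Position 2: all 'd' => match
  Position 3: ('h', 'b', 'l', 'c') => mismatch, stop
LCP = "mgd" (length 3)

3


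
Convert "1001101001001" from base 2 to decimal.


Input: "1001101001001" in base 2
Positional expansion:
  Digit '1' (value 1) x 2^12 = 4096
  Digit '0' (value 0) x 2^11 = 0
  Digit '0' (value 0) x 2^10 = 0
  Digit '1' (value 1) x 2^9 = 512
  Digit '1' (value 1) x 2^8 = 256
  Digit '0' (value 0) x 2^7 = 0
  Digit '1' (value 1) x 2^6 = 64
  Digit '0' (value 0) x 2^5 = 0
  Digit '0' (value 0) x 2^4 = 0
  Digit '1' (value 1) x 2^3 = 8
  Digit '0' (value 0) x 2^2 = 0
  Digit '0' (value 0) x 2^1 = 0
  Digit '1' (value 1) x 2^0 = 1
Sum = 4937

4937


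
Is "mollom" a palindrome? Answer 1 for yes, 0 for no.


Input: mollom
Reversed: mollom
  Compare pos 0 ('m') with pos 5 ('m'): match
  Compare pos 1 ('o') with pos 4 ('o'): match
  Compare pos 2 ('l') with pos 3 ('l'): match
Result: palindrome

1


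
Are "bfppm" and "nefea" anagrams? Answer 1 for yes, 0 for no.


Strings: "bfppm", "nefea"
Sorted first:  bfmpp
Sorted second: aeefn
Differ at position 0: 'b' vs 'a' => not anagrams

0


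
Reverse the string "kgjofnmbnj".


Input: kgjofnmbnj
Reading characters right to left:
  Position 9: 'j'
  Position 8: 'n'
  Position 7: 'b'
  Position 6: 'm'
  Position 5: 'n'
  Position 4: 'f'
  Position 3: 'o'
  Position 2: 'j'
  Position 1: 'g'
  Position 0: 'k'
Reversed: jnbmnfojgk

jnbmnfojgk


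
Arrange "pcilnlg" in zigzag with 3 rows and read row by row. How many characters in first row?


Zigzag "pcilnlg" into 3 rows:
Placing characters:
  'p' => row 0
  'c' => row 1
  'i' => row 2
  'l' => row 1
  'n' => row 0
  'l' => row 1
  'g' => row 2
Rows:
  Row 0: "pn"
  Row 1: "cll"
  Row 2: "ig"
First row length: 2

2


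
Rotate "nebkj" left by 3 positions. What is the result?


Input: "nebkj", rotate left by 3
First 3 characters: "neb"
Remaining characters: "kj"
Concatenate remaining + first: "kj" + "neb" = "kjneb"

kjneb


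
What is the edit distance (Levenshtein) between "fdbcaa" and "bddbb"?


Computing edit distance: "fdbcaa" -> "bddbb"
DP table:
           b    d    d    b    b
      0    1    2    3    4    5
  f   1    1    2    3    4    5
  d   2    2    1    2    3    4
  b   3    2    2    2    2    3
  c   4    3    3    3    3    3
  a   5    4    4    4    4    4
  a   6    5    5    5    5    5
Edit distance = dp[6][5] = 5

5


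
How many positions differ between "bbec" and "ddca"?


Comparing "bbec" and "ddca" position by position:
  Position 0: 'b' vs 'd' => DIFFER
  Position 1: 'b' vs 'd' => DIFFER
  Position 2: 'e' vs 'c' => DIFFER
  Position 3: 'c' vs 'a' => DIFFER
Positions that differ: 4

4


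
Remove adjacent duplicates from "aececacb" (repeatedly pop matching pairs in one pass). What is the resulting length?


Input: aececacb
Stack-based adjacent duplicate removal:
  Read 'a': push. Stack: a
  Read 'e': push. Stack: ae
  Read 'c': push. Stack: aec
  Read 'e': push. Stack: aece
  Read 'c': push. Stack: aecec
  Read 'a': push. Stack: aececa
  Read 'c': push. Stack: aececac
  Read 'b': push. Stack: aececacb
Final stack: "aececacb" (length 8)

8


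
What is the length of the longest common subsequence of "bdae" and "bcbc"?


LCS of "bdae" and "bcbc"
DP table:
           b    c    b    c
      0    0    0    0    0
  b   0    1    1    1    1
  d   0    1    1    1    1
  a   0    1    1    1    1
  e   0    1    1    1    1
LCS length = dp[4][4] = 1

1


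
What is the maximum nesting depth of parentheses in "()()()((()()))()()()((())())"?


Input: "()()()((()()))()()()((())())"
Tracking depth:
  Position 0 '(': depth becomes 1
  Position 1 ')': depth becomes 0
  Position 2 '(': depth becomes 1
  Position 3 ')': depth becomes 0
  Position 4 '(': depth becomes 1
  Position 5 ')': depth becomes 0
  Position 6 '(': depth becomes 1
  Position 7 '(': depth becomes 2
  Position 8 '(': depth becomes 3
  Position 9 ')': depth becomes 2
  Position 10 '(': depth becomes 3
  Position 11 ')': depth becomes 2
  Position 12 ')': depth becomes 1
  Position 13 ')': depth becomes 0
  Position 14 '(': depth becomes 1
  Position 15 ')': depth becomes 0
  Position 16 '(': depth becomes 1
  Position 17 ')': depth becomes 0
  Position 18 '(': depth becomes 1
  Position 19 ')': depth becomes 0
  Position 20 '(': depth becomes 1
  Position 21 '(': depth becomes 2
  Position 22 '(': depth becomes 3
  Position 23 ')': depth becomes 2
  Position 24 ')': depth becomes 1
  Position 25 '(': depth becomes 2
  Position 26 ')': depth becomes 1
  Position 27 ')': depth becomes 0
Maximum depth reached: 3

3


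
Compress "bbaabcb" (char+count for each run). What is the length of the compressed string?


Input: bbaabcb
Runs:
  'b' x 2 => "b2"
  'a' x 2 => "a2"
  'b' x 1 => "b1"
  'c' x 1 => "c1"
  'b' x 1 => "b1"
Compressed: "b2a2b1c1b1"
Compressed length: 10

10


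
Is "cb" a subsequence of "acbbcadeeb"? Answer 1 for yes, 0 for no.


Check if "cb" is a subsequence of "acbbcadeeb"
Greedy scan:
  Position 0 ('a'): no match needed
  Position 1 ('c'): matches sub[0] = 'c'
  Position 2 ('b'): matches sub[1] = 'b'
  Position 3 ('b'): no match needed
  Position 4 ('c'): no match needed
  Position 5 ('a'): no match needed
  Position 6 ('d'): no match needed
  Position 7 ('e'): no match needed
  Position 8 ('e'): no match needed
  Position 9 ('b'): no match needed
All 2 characters matched => is a subsequence

1


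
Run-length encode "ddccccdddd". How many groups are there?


Input: ddccccdddd
Scanning for consecutive runs:
  Group 1: 'd' x 2 (positions 0-1)
  Group 2: 'c' x 4 (positions 2-5)
  Group 3: 'd' x 4 (positions 6-9)
Total groups: 3

3


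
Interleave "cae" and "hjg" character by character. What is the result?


Interleaving "cae" and "hjg":
  Position 0: 'c' from first, 'h' from second => "ch"
  Position 1: 'a' from first, 'j' from second => "aj"
  Position 2: 'e' from first, 'g' from second => "eg"
Result: chajeg

chajeg


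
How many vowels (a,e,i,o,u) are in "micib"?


Input: micib
Checking each character:
  'm' at position 0: consonant
  'i' at position 1: vowel (running total: 1)
  'c' at position 2: consonant
  'i' at position 3: vowel (running total: 2)
  'b' at position 4: consonant
Total vowels: 2

2


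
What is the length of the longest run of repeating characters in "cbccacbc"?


Input: "cbccacbc"
Scanning for longest run:
  Position 1 ('b'): new char, reset run to 1
  Position 2 ('c'): new char, reset run to 1
  Position 3 ('c'): continues run of 'c', length=2
  Position 4 ('a'): new char, reset run to 1
  Position 5 ('c'): new char, reset run to 1
  Position 6 ('b'): new char, reset run to 1
  Position 7 ('c'): new char, reset run to 1
Longest run: 'c' with length 2

2


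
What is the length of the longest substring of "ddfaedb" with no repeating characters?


Input: "ddfaedb"
Sliding window (track last position of each char):
  Position 0 ('d'): window [0,0] length 1 -- new best
  Position 1 ('d'): repeat (last at 0), move window start to 1
  Position 1 ('d'): window [1,1] length 1
  Position 2 ('f'): window [1,2] length 2 -- new best
  Position 3 ('a'): window [1,3] length 3 -- new best
  Position 4 ('e'): window [1,4] length 4 -- new best
  Position 5 ('d'): repeat (last at 1), move window start to 2
  Position 5 ('d'): window [2,5] length 4
  Position 6 ('b'): window [2,6] length 5 -- new best
Longest substring with no repeats: "faedb" with length 5

5


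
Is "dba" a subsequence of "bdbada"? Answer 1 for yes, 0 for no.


Check if "dba" is a subsequence of "bdbada"
Greedy scan:
  Position 0 ('b'): no match needed
  Position 1 ('d'): matches sub[0] = 'd'
  Position 2 ('b'): matches sub[1] = 'b'
  Position 3 ('a'): matches sub[2] = 'a'
  Position 4 ('d'): no match needed
  Position 5 ('a'): no match needed
All 3 characters matched => is a subsequence

1


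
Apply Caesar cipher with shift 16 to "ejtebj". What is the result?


Caesar cipher: shift "ejtebj" by 16
  'e' (pos 4) + 16 = pos 20 = 'u'
  'j' (pos 9) + 16 = pos 25 = 'z'
  't' (pos 19) + 16 = pos 9 = 'j'
  'e' (pos 4) + 16 = pos 20 = 'u'
  'b' (pos 1) + 16 = pos 17 = 'r'
  'j' (pos 9) + 16 = pos 25 = 'z'
Result: uzjurz

uzjurz


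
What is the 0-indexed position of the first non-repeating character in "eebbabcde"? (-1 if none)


Input: eebbabcde
Character frequencies:
  'a': 1
  'b': 3
  'c': 1
  'd': 1
  'e': 3
Scanning left to right for freq == 1:
  Position 0 ('e'): freq=3, skip
  Position 1 ('e'): freq=3, skip
  Position 2 ('b'): freq=3, skip
  Position 3 ('b'): freq=3, skip
  Position 4 ('a'): unique! => answer = 4

4


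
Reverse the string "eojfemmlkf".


Input: eojfemmlkf
Reading characters right to left:
  Position 9: 'f'
  Position 8: 'k'
  Position 7: 'l'
  Position 6: 'm'
  Position 5: 'm'
  Position 4: 'e'
  Position 3: 'f'
  Position 2: 'j'
  Position 1: 'o'
  Position 0: 'e'
Reversed: fklmmefjoe

fklmmefjoe


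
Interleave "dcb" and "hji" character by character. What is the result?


Interleaving "dcb" and "hji":
  Position 0: 'd' from first, 'h' from second => "dh"
  Position 1: 'c' from first, 'j' from second => "cj"
  Position 2: 'b' from first, 'i' from second => "bi"
Result: dhcjbi

dhcjbi


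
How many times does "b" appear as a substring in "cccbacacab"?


Searching for "b" in "cccbacacab"
Scanning each position:
  Position 0: "c" => no
  Position 1: "c" => no
  Position 2: "c" => no
  Position 3: "b" => MATCH
  Position 4: "a" => no
  Position 5: "c" => no
  Position 6: "a" => no
  Position 7: "c" => no
  Position 8: "a" => no
  Position 9: "b" => MATCH
Total occurrences: 2

2


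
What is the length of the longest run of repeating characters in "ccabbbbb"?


Input: "ccabbbbb"
Scanning for longest run:
  Position 1 ('c'): continues run of 'c', length=2
  Position 2 ('a'): new char, reset run to 1
  Position 3 ('b'): new char, reset run to 1
  Position 4 ('b'): continues run of 'b', length=2
  Position 5 ('b'): continues run of 'b', length=3
  Position 6 ('b'): continues run of 'b', length=4
  Position 7 ('b'): continues run of 'b', length=5
Longest run: 'b' with length 5

5


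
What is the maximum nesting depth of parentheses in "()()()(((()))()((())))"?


Input: "()()()(((()))()((())))"
Tracking depth:
  Position 0 '(': depth becomes 1
  Position 1 ')': depth becomes 0
  Position 2 '(': depth becomes 1
  Position 3 ')': depth becomes 0
  Position 4 '(': depth becomes 1
  Position 5 ')': depth becomes 0
  Position 6 '(': depth becomes 1
  Position 7 '(': depth becomes 2
  Position 8 '(': depth becomes 3
  Position 9 '(': depth becomes 4
  Position 10 ')': depth becomes 3
  Position 11 ')': depth becomes 2
  Position 12 ')': depth becomes 1
  Position 13 '(': depth becomes 2
  Position 14 ')': depth becomes 1
  Position 15 '(': depth becomes 2
  Position 16 '(': depth becomes 3
  Position 17 '(': depth becomes 4
  Position 18 ')': depth becomes 3
  Position 19 ')': depth becomes 2
  Position 20 ')': depth becomes 1
  Position 21 ')': depth becomes 0
Maximum depth reached: 4

4


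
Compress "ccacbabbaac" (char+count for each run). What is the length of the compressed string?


Input: ccacbabbaac
Runs:
  'c' x 2 => "c2"
  'a' x 1 => "a1"
  'c' x 1 => "c1"
  'b' x 1 => "b1"
  'a' x 1 => "a1"
  'b' x 2 => "b2"
  'a' x 2 => "a2"
  'c' x 1 => "c1"
Compressed: "c2a1c1b1a1b2a2c1"
Compressed length: 16

16


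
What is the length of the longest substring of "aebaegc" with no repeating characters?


Input: "aebaegc"
Sliding window (track last position of each char):
  Position 0 ('a'): window [0,0] length 1 -- new best
  Position 1 ('e'): window [0,1] length 2 -- new best
  Position 2 ('b'): window [0,2] length 3 -- new best
  Position 3 ('a'): repeat (last at 0), move window start to 1
  Position 3 ('a'): window [1,3] length 3
  Position 4 ('e'): repeat (last at 1), move window start to 2
  Position 4 ('e'): window [2,4] length 3
  Position 5 ('g'): window [2,5] length 4 -- new best
  Position 6 ('c'): window [2,6] length 5 -- new best
Longest substring with no repeats: "baegc" with length 5

5


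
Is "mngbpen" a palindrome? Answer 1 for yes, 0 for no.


Input: mngbpen
Reversed: nepbgnm
  Compare pos 0 ('m') with pos 6 ('n'): MISMATCH
  Compare pos 1 ('n') with pos 5 ('e'): MISMATCH
  Compare pos 2 ('g') with pos 4 ('p'): MISMATCH
Result: not a palindrome

0


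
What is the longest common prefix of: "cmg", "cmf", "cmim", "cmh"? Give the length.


Words: cmg, cmf, cmim, cmh
  Position 0: all 'c' => match
  Position 1: all 'm' => match
  Position 2: ('g', 'f', 'i', 'h') => mismatch, stop
LCP = "cm" (length 2)

2


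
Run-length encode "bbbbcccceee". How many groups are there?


Input: bbbbcccceee
Scanning for consecutive runs:
  Group 1: 'b' x 4 (positions 0-3)
  Group 2: 'c' x 4 (positions 4-7)
  Group 3: 'e' x 3 (positions 8-10)
Total groups: 3

3


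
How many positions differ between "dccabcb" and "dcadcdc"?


Comparing "dccabcb" and "dcadcdc" position by position:
  Position 0: 'd' vs 'd' => same
  Position 1: 'c' vs 'c' => same
  Position 2: 'c' vs 'a' => DIFFER
  Position 3: 'a' vs 'd' => DIFFER
  Position 4: 'b' vs 'c' => DIFFER
  Position 5: 'c' vs 'd' => DIFFER
  Position 6: 'b' vs 'c' => DIFFER
Positions that differ: 5

5


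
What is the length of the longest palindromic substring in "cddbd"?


Input: "cddbd"
Checking substrings for palindromes:
  [2:5] "dbd" (len 3) => palindrome
  [1:3] "dd" (len 2) => palindrome
Longest palindromic substring: "dbd" with length 3

3


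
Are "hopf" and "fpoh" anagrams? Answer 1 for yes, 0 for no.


Strings: "hopf", "fpoh"
Sorted first:  fhop
Sorted second: fhop
Sorted forms match => anagrams

1


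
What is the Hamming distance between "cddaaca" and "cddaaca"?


Comparing "cddaaca" and "cddaaca" position by position:
  Position 0: 'c' vs 'c' => same
  Position 1: 'd' vs 'd' => same
  Position 2: 'd' vs 'd' => same
  Position 3: 'a' vs 'a' => same
  Position 4: 'a' vs 'a' => same
  Position 5: 'c' vs 'c' => same
  Position 6: 'a' vs 'a' => same
Total differences (Hamming distance): 0

0


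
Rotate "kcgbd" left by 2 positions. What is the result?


Input: "kcgbd", rotate left by 2
First 2 characters: "kc"
Remaining characters: "gbd"
Concatenate remaining + first: "gbd" + "kc" = "gbdkc"

gbdkc


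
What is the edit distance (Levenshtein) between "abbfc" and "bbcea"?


Computing edit distance: "abbfc" -> "bbcea"
DP table:
           b    b    c    e    a
      0    1    2    3    4    5
  a   1    1    2    3    4    4
  b   2    1    1    2    3    4
  b   3    2    1    2    3    4
  f   4    3    2    2    3    4
  c   5    4    3    2    3    4
Edit distance = dp[5][5] = 4

4


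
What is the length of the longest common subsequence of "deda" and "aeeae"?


LCS of "deda" and "aeeae"
DP table:
           a    e    e    a    e
      0    0    0    0    0    0
  d   0    0    0    0    0    0
  e   0    0    1    1    1    1
  d   0    0    1    1    1    1
  a   0    1    1    1    2    2
LCS length = dp[4][5] = 2

2


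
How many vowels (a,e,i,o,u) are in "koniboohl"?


Input: koniboohl
Checking each character:
  'k' at position 0: consonant
  'o' at position 1: vowel (running total: 1)
  'n' at position 2: consonant
  'i' at position 3: vowel (running total: 2)
  'b' at position 4: consonant
  'o' at position 5: vowel (running total: 3)
  'o' at position 6: vowel (running total: 4)
  'h' at position 7: consonant
  'l' at position 8: consonant
Total vowels: 4

4


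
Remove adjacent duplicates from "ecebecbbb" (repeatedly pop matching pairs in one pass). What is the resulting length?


Input: ecebecbbb
Stack-based adjacent duplicate removal:
  Read 'e': push. Stack: e
  Read 'c': push. Stack: ec
  Read 'e': push. Stack: ece
  Read 'b': push. Stack: eceb
  Read 'e': push. Stack: ecebe
  Read 'c': push. Stack: ecebec
  Read 'b': push. Stack: ecebecb
  Read 'b': matches stack top 'b' => pop. Stack: ecebec
  Read 'b': push. Stack: ecebecb
Final stack: "ecebecb" (length 7)

7


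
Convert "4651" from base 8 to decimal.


Input: "4651" in base 8
Positional expansion:
  Digit '4' (value 4) x 8^3 = 2048
  Digit '6' (value 6) x 8^2 = 384
  Digit '5' (value 5) x 8^1 = 40
  Digit '1' (value 1) x 8^0 = 1
Sum = 2473

2473


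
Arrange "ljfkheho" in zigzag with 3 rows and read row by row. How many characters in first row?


Zigzag "ljfkheho" into 3 rows:
Placing characters:
  'l' => row 0
  'j' => row 1
  'f' => row 2
  'k' => row 1
  'h' => row 0
  'e' => row 1
  'h' => row 2
  'o' => row 1
Rows:
  Row 0: "lh"
  Row 1: "jkeo"
  Row 2: "fh"
First row length: 2

2


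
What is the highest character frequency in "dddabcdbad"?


Input: dddabcdbad
Character counts:
  'a': 2
  'b': 2
  'c': 1
  'd': 5
Maximum frequency: 5

5


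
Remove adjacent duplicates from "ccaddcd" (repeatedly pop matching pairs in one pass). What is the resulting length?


Input: ccaddcd
Stack-based adjacent duplicate removal:
  Read 'c': push. Stack: c
  Read 'c': matches stack top 'c' => pop. Stack: (empty)
  Read 'a': push. Stack: a
  Read 'd': push. Stack: ad
  Read 'd': matches stack top 'd' => pop. Stack: a
  Read 'c': push. Stack: ac
  Read 'd': push. Stack: acd
Final stack: "acd" (length 3)

3


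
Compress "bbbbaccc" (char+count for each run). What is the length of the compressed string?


Input: bbbbaccc
Runs:
  'b' x 4 => "b4"
  'a' x 1 => "a1"
  'c' x 3 => "c3"
Compressed: "b4a1c3"
Compressed length: 6

6


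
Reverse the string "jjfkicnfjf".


Input: jjfkicnfjf
Reading characters right to left:
  Position 9: 'f'
  Position 8: 'j'
  Position 7: 'f'
  Position 6: 'n'
  Position 5: 'c'
  Position 4: 'i'
  Position 3: 'k'
  Position 2: 'f'
  Position 1: 'j'
  Position 0: 'j'
Reversed: fjfncikfjj

fjfncikfjj


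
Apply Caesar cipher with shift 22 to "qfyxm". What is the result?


Caesar cipher: shift "qfyxm" by 22
  'q' (pos 16) + 22 = pos 12 = 'm'
  'f' (pos 5) + 22 = pos 1 = 'b'
  'y' (pos 24) + 22 = pos 20 = 'u'
  'x' (pos 23) + 22 = pos 19 = 't'
  'm' (pos 12) + 22 = pos 8 = 'i'
Result: mbuti

mbuti


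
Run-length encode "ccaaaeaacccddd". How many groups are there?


Input: ccaaaeaacccddd
Scanning for consecutive runs:
  Group 1: 'c' x 2 (positions 0-1)
  Group 2: 'a' x 3 (positions 2-4)
  Group 3: 'e' x 1 (positions 5-5)
  Group 4: 'a' x 2 (positions 6-7)
  Group 5: 'c' x 3 (positions 8-10)
  Group 6: 'd' x 3 (positions 11-13)
Total groups: 6

6


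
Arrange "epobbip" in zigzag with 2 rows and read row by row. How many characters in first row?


Zigzag "epobbip" into 2 rows:
Placing characters:
  'e' => row 0
  'p' => row 1
  'o' => row 0
  'b' => row 1
  'b' => row 0
  'i' => row 1
  'p' => row 0
Rows:
  Row 0: "eobp"
  Row 1: "pbi"
First row length: 4

4


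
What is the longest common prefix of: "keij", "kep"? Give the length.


Words: keij, kep
  Position 0: all 'k' => match
  Position 1: all 'e' => match
  Position 2: ('i', 'p') => mismatch, stop
LCP = "ke" (length 2)

2


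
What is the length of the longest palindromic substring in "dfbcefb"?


Input: "dfbcefb"
Checking substrings for palindromes:
  No multi-char palindromic substrings found
Longest palindromic substring: "d" with length 1

1


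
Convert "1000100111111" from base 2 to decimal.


Input: "1000100111111" in base 2
Positional expansion:
  Digit '1' (value 1) x 2^12 = 4096
  Digit '0' (value 0) x 2^11 = 0
  Digit '0' (value 0) x 2^10 = 0
  Digit '0' (value 0) x 2^9 = 0
  Digit '1' (value 1) x 2^8 = 256
  Digit '0' (value 0) x 2^7 = 0
  Digit '0' (value 0) x 2^6 = 0
  Digit '1' (value 1) x 2^5 = 32
  Digit '1' (value 1) x 2^4 = 16
  Digit '1' (value 1) x 2^3 = 8
  Digit '1' (value 1) x 2^2 = 4
  Digit '1' (value 1) x 2^1 = 2
  Digit '1' (value 1) x 2^0 = 1
Sum = 4415

4415


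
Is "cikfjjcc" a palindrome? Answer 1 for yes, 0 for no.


Input: cikfjjcc
Reversed: ccjjfkic
  Compare pos 0 ('c') with pos 7 ('c'): match
  Compare pos 1 ('i') with pos 6 ('c'): MISMATCH
  Compare pos 2 ('k') with pos 5 ('j'): MISMATCH
  Compare pos 3 ('f') with pos 4 ('j'): MISMATCH
Result: not a palindrome

0


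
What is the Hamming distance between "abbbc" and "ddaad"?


Comparing "abbbc" and "ddaad" position by position:
  Position 0: 'a' vs 'd' => differ
  Position 1: 'b' vs 'd' => differ
  Position 2: 'b' vs 'a' => differ
  Position 3: 'b' vs 'a' => differ
  Position 4: 'c' vs 'd' => differ
Total differences (Hamming distance): 5

5


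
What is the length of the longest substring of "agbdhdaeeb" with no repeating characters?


Input: "agbdhdaeeb"
Sliding window (track last position of each char):
  Position 0 ('a'): window [0,0] length 1 -- new best
  Position 1 ('g'): window [0,1] length 2 -- new best
  Position 2 ('b'): window [0,2] length 3 -- new best
  Position 3 ('d'): window [0,3] length 4 -- new best
  Position 4 ('h'): window [0,4] length 5 -- new best
  Position 5 ('d'): repeat (last at 3), move window start to 4
  Position 5 ('d'): window [4,5] length 2
  Position 6 ('a'): window [4,6] length 3
  Position 7 ('e'): window [4,7] length 4
  Position 8 ('e'): repeat (last at 7), move window start to 8
  Position 8 ('e'): window [8,8] length 1
  Position 9 ('b'): window [8,9] length 2
Longest substring with no repeats: "agbdh" with length 5

5


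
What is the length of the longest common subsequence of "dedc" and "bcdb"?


LCS of "dedc" and "bcdb"
DP table:
           b    c    d    b
      0    0    0    0    0
  d   0    0    0    1    1
  e   0    0    0    1    1
  d   0    0    0    1    1
  c   0    0    1    1    1
LCS length = dp[4][4] = 1

1


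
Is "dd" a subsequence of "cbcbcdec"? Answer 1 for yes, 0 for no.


Check if "dd" is a subsequence of "cbcbcdec"
Greedy scan:
  Position 0 ('c'): no match needed
  Position 1 ('b'): no match needed
  Position 2 ('c'): no match needed
  Position 3 ('b'): no match needed
  Position 4 ('c'): no match needed
  Position 5 ('d'): matches sub[0] = 'd'
  Position 6 ('e'): no match needed
  Position 7 ('c'): no match needed
Only matched 1/2 characters => not a subsequence

0


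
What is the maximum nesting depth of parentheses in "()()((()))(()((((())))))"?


Input: "()()((()))(()((((())))))"
Tracking depth:
  Position 0 '(': depth becomes 1
  Position 1 ')': depth becomes 0
  Position 2 '(': depth becomes 1
  Position 3 ')': depth becomes 0
  Position 4 '(': depth becomes 1
  Position 5 '(': depth becomes 2
  Position 6 '(': depth becomes 3
  Position 7 ')': depth becomes 2
  Position 8 ')': depth becomes 1
  Position 9 ')': depth becomes 0
  Position 10 '(': depth becomes 1
  Position 11 '(': depth becomes 2
  Position 12 ')': depth becomes 1
  Position 13 '(': depth becomes 2
  Position 14 '(': depth becomes 3
  Position 15 '(': depth becomes 4
  Position 16 '(': depth becomes 5
  Position 17 '(': depth becomes 6
  Position 18 ')': depth becomes 5
  Position 19 ')': depth becomes 4
  Position 20 ')': depth becomes 3
  Position 21 ')': depth becomes 2
  Position 22 ')': depth becomes 1
  Position 23 ')': depth becomes 0
Maximum depth reached: 6

6


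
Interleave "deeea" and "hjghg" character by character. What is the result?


Interleaving "deeea" and "hjghg":
  Position 0: 'd' from first, 'h' from second => "dh"
  Position 1: 'e' from first, 'j' from second => "ej"
  Position 2: 'e' from first, 'g' from second => "eg"
  Position 3: 'e' from first, 'h' from second => "eh"
  Position 4: 'a' from first, 'g' from second => "ag"
Result: dhejegehag

dhejegehag


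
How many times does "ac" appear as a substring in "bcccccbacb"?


Searching for "ac" in "bcccccbacb"
Scanning each position:
  Position 0: "bc" => no
  Position 1: "cc" => no
  Position 2: "cc" => no
  Position 3: "cc" => no
  Position 4: "cc" => no
  Position 5: "cb" => no
  Position 6: "ba" => no
  Position 7: "ac" => MATCH
  Position 8: "cb" => no
Total occurrences: 1

1


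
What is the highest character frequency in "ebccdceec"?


Input: ebccdceec
Character counts:
  'b': 1
  'c': 4
  'd': 1
  'e': 3
Maximum frequency: 4

4


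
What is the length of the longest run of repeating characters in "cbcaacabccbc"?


Input: "cbcaacabccbc"
Scanning for longest run:
  Position 1 ('b'): new char, reset run to 1
  Position 2 ('c'): new char, reset run to 1
  Position 3 ('a'): new char, reset run to 1
  Position 4 ('a'): continues run of 'a', length=2
  Position 5 ('c'): new char, reset run to 1
  Position 6 ('a'): new char, reset run to 1
  Position 7 ('b'): new char, reset run to 1
  Position 8 ('c'): new char, reset run to 1
  Position 9 ('c'): continues run of 'c', length=2
  Position 10 ('b'): new char, reset run to 1
  Position 11 ('c'): new char, reset run to 1
Longest run: 'a' with length 2

2


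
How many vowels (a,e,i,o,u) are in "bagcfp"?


Input: bagcfp
Checking each character:
  'b' at position 0: consonant
  'a' at position 1: vowel (running total: 1)
  'g' at position 2: consonant
  'c' at position 3: consonant
  'f' at position 4: consonant
  'p' at position 5: consonant
Total vowels: 1

1


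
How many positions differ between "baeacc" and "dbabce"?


Comparing "baeacc" and "dbabce" position by position:
  Position 0: 'b' vs 'd' => DIFFER
  Position 1: 'a' vs 'b' => DIFFER
  Position 2: 'e' vs 'a' => DIFFER
  Position 3: 'a' vs 'b' => DIFFER
  Position 4: 'c' vs 'c' => same
  Position 5: 'c' vs 'e' => DIFFER
Positions that differ: 5

5


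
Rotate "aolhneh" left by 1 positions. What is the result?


Input: "aolhneh", rotate left by 1
First 1 characters: "a"
Remaining characters: "olhneh"
Concatenate remaining + first: "olhneh" + "a" = "olhneha"

olhneha


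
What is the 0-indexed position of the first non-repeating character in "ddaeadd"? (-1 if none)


Input: ddaeadd
Character frequencies:
  'a': 2
  'd': 4
  'e': 1
Scanning left to right for freq == 1:
  Position 0 ('d'): freq=4, skip
  Position 1 ('d'): freq=4, skip
  Position 2 ('a'): freq=2, skip
  Position 3 ('e'): unique! => answer = 3

3


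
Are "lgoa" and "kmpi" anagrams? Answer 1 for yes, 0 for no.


Strings: "lgoa", "kmpi"
Sorted first:  aglo
Sorted second: ikmp
Differ at position 0: 'a' vs 'i' => not anagrams

0


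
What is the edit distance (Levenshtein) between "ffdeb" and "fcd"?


Computing edit distance: "ffdeb" -> "fcd"
DP table:
           f    c    d
      0    1    2    3
  f   1    0    1    2
  f   2    1    1    2
  d   3    2    2    1
  e   4    3    3    2
  b   5    4    4    3
Edit distance = dp[5][3] = 3

3


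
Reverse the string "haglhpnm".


Input: haglhpnm
Reading characters right to left:
  Position 7: 'm'
  Position 6: 'n'
  Position 5: 'p'
  Position 4: 'h'
  Position 3: 'l'
  Position 2: 'g'
  Position 1: 'a'
  Position 0: 'h'
Reversed: mnphlgah

mnphlgah


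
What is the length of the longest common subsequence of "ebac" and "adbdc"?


LCS of "ebac" and "adbdc"
DP table:
           a    d    b    d    c
      0    0    0    0    0    0
  e   0    0    0    0    0    0
  b   0    0    0    1    1    1
  a   0    1    1    1    1    1
  c   0    1    1    1    1    2
LCS length = dp[4][5] = 2

2


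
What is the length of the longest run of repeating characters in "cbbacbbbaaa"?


Input: "cbbacbbbaaa"
Scanning for longest run:
  Position 1 ('b'): new char, reset run to 1
  Position 2 ('b'): continues run of 'b', length=2
  Position 3 ('a'): new char, reset run to 1
  Position 4 ('c'): new char, reset run to 1
  Position 5 ('b'): new char, reset run to 1
  Position 6 ('b'): continues run of 'b', length=2
  Position 7 ('b'): continues run of 'b', length=3
  Position 8 ('a'): new char, reset run to 1
  Position 9 ('a'): continues run of 'a', length=2
  Position 10 ('a'): continues run of 'a', length=3
Longest run: 'b' with length 3

3


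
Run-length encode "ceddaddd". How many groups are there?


Input: ceddaddd
Scanning for consecutive runs:
  Group 1: 'c' x 1 (positions 0-0)
  Group 2: 'e' x 1 (positions 1-1)
  Group 3: 'd' x 2 (positions 2-3)
  Group 4: 'a' x 1 (positions 4-4)
  Group 5: 'd' x 3 (positions 5-7)
Total groups: 5

5


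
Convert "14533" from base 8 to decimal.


Input: "14533" in base 8
Positional expansion:
  Digit '1' (value 1) x 8^4 = 4096
  Digit '4' (value 4) x 8^3 = 2048
  Digit '5' (value 5) x 8^2 = 320
  Digit '3' (value 3) x 8^1 = 24
  Digit '3' (value 3) x 8^0 = 3
Sum = 6491

6491


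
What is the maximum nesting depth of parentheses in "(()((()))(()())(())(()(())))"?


Input: "(()((()))(()())(())(()(())))"
Tracking depth:
  Position 0 '(': depth becomes 1
  Position 1 '(': depth becomes 2
  Position 2 ')': depth becomes 1
  Position 3 '(': depth becomes 2
  Position 4 '(': depth becomes 3
  Position 5 '(': depth becomes 4
  Position 6 ')': depth becomes 3
  Position 7 ')': depth becomes 2
  Position 8 ')': depth becomes 1
  Position 9 '(': depth becomes 2
  Position 10 '(': depth becomes 3
  Position 11 ')': depth becomes 2
  Position 12 '(': depth becomes 3
  Position 13 ')': depth becomes 2
  Position 14 ')': depth becomes 1
  Position 15 '(': depth becomes 2
  Position 16 '(': depth becomes 3
  Position 17 ')': depth becomes 2
  Position 18 ')': depth becomes 1
  Position 19 '(': depth becomes 2
  Position 20 '(': depth becomes 3
  Position 21 ')': depth becomes 2
  Position 22 '(': depth becomes 3
  Position 23 '(': depth becomes 4
  Position 24 ')': depth becomes 3
  Position 25 ')': depth becomes 2
  Position 26 ')': depth becomes 1
  Position 27 ')': depth becomes 0
Maximum depth reached: 4

4
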